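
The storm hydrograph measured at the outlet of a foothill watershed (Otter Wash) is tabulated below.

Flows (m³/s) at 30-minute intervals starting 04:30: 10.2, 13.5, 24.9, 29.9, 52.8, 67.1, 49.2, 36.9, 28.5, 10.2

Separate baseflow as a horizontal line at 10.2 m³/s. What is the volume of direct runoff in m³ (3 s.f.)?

Direct-runoff ordinates (Q − Q_b): 0.0, 3.3, 14.7, 19.7, 42.6, 56.9, 39.0, 26.7, 18.3, 0.0 m³/s.
ΣQ_DR = 221.2 m³/s.
With Δt = 0.5 h = 1800 s, V = ΣQ_DR · Δt = 221.2 × 1800 = 3.98 × 10^5 m³.

V ≈ 3.98 × 10^5 m³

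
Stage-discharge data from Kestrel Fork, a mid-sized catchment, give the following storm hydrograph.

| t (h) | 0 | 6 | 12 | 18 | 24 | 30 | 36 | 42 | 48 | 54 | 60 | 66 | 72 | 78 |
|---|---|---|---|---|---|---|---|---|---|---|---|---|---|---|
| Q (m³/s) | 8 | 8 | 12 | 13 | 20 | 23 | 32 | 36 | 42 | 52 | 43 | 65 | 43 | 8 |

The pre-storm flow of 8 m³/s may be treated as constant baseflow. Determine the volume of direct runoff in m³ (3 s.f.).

Direct-runoff ordinates (Q − Q_b): 0.0, 0.0, 4.0, 5.0, 12.0, 15.0, 24.0, 28.0, 34.0, 44.0, 35.0, 57.0, 35.0, 0.0 m³/s.
ΣQ_DR = 293.0 m³/s.
With Δt = 6 h = 21600 s, V = ΣQ_DR · Δt = 293.0 × 21600 = 6.33 × 10^6 m³.

V ≈ 6.33 × 10^6 m³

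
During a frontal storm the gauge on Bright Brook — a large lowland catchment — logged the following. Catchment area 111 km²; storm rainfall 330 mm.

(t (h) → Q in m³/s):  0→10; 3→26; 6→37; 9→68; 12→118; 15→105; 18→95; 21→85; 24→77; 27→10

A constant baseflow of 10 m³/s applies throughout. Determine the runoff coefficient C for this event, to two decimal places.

ΣQ_DR = 531.0 m³/s; V = ΣQ_DR·Δt = 5.735 × 10^6 m³.
Runoff depth d = V / A = 51.66 mm.
C = d / P = 51.66 / 330 = 0.16.

C ≈ 0.16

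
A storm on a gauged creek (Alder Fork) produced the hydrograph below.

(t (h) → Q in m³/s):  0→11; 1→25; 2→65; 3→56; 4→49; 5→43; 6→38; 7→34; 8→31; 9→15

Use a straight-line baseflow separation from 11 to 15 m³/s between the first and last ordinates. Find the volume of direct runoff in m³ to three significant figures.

V ≈ 8.53 × 10^5 m³

Direct-runoff ordinates (Q − Q_b): 0.00, 13.56, 53.11, 43.67, 36.22, 29.78, 24.33, 19.89, 16.44, 0.00 m³/s.
ΣQ_DR = 237.0 m³/s.
With Δt = 1 h = 3600 s, V = ΣQ_DR · Δt = 237.0 × 3600 = 8.53 × 10^5 m³.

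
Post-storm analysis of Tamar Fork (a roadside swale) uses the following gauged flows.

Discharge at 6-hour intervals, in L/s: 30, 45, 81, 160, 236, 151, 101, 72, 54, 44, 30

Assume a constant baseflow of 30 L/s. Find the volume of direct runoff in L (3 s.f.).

Direct-runoff ordinates (Q − Q_b): 0.0, 15.0, 51.0, 130.0, 206.0, 121.0, 71.0, 42.0, 24.0, 14.0, 0.0 L/s.
ΣQ_DR = 674.0 L/s.
With Δt = 6 h = 21600 s, V = ΣQ_DR · Δt = 674.0 × 21600 = 1.46 × 10^7 L.

V ≈ 1.46 × 10^7 L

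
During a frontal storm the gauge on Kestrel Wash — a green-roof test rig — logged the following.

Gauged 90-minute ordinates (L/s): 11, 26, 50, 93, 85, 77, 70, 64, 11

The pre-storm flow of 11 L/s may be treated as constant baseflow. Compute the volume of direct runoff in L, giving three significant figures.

Direct-runoff ordinates (Q − Q_b): 0.0, 15.0, 39.0, 82.0, 74.0, 66.0, 59.0, 53.0, 0.0 L/s.
ΣQ_DR = 388.0 L/s.
With Δt = 1.5 h = 5400 s, V = ΣQ_DR · Δt = 388.0 × 5400 = 2.10 × 10^6 L.

V ≈ 2.10 × 10^6 L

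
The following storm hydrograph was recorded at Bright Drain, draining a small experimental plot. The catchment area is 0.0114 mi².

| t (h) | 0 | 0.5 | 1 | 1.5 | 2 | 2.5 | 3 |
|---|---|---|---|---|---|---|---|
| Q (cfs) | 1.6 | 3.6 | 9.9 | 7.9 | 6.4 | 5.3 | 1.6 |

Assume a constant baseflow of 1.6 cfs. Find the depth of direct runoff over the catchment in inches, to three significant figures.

d ≈ 1.71 in

Direct runoff: 0.0, 2.0, 8.3, 6.3, 4.8, 3.7, 0.0 cfs; ΣQ_DR = 25.10 cfs.
V = ΣQ_DR · Δt = 25.10 × 1800 s = 45180 ft³.
Over A = 0.0114 mi², depth = V / A = 1.71 in.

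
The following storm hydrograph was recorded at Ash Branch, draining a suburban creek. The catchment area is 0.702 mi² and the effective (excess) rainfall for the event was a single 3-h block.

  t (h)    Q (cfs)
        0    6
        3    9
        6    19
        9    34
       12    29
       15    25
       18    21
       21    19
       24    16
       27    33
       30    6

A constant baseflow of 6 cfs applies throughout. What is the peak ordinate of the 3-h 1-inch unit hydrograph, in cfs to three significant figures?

Direct runoff: 0.0, 3.0, 13.0, 28.0, 23.0, 19.0, 15.0, 13.0, 10.0, 27.0, 0.0 cfs; ΣQ_DR = 151.0 cfs, peak = 28.0 cfs.
Runoff depth d = ΣQ_DR·Δt / A = 151.0 × 10800 / (0.702 mi²) = 0.9999 in.
The 1-inch UH is the DRH scaled by (1 in)/d, so U_p = 28.0 × 1/0.9999 = 28.0 cfs.

U_p ≈ 28.0 cfs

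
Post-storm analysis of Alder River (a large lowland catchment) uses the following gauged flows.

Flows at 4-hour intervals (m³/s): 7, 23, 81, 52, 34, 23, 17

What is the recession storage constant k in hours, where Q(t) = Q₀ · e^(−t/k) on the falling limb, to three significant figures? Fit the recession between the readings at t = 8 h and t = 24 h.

k ≈ 10.2 h

On the falling limb, Q drops from 81 to 17 m³/s between t = 8 h and t = 24 h (Δt = 16 h).
k = −Δt / ln(Q₂/Q₁) = −16 / ln(17/81) = 10.2 h.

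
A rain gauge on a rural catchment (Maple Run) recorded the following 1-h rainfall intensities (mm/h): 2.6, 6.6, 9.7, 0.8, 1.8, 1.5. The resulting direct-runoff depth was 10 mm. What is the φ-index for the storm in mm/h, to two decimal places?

Only the 2 blocks with intensity above φ contribute runoff: 6.6, 9.7 mm/h.
Σ(I−φ)·Δt = d  ⇒  (6.6+9.7 − 2φ)·1 = 10
φ = (16.30 − 10/1) / 2 = 3.15 mm/h.

φ ≈ 3.15 mm/h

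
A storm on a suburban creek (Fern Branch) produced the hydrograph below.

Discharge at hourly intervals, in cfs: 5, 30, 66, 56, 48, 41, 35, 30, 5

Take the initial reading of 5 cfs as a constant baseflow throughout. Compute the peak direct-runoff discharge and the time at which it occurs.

Q_p = 61.0 cfs at t = 2 h

Subtracting baseflow gives direct-runoff ordinates: 0.0, 25.0, 61.0, 51.0, 43.0, 36.0, 30.0, 25.0, 0.0 cfs.
The maximum is 61.0 cfs, occurring at the reading for t = 2 h.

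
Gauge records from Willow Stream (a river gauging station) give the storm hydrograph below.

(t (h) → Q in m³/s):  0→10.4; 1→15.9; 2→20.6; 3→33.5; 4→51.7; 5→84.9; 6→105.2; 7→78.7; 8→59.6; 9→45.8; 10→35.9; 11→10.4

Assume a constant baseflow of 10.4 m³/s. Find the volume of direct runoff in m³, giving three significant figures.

V ≈ 1.54 × 10^6 m³

Direct-runoff ordinates (Q − Q_b): 0.0, 5.5, 10.2, 23.1, 41.3, 74.5, 94.8, 68.3, 49.2, 35.4, 25.5, 0.0 m³/s.
ΣQ_DR = 427.8 m³/s.
With Δt = 1 h = 3600 s, V = ΣQ_DR · Δt = 427.8 × 3600 = 1.54 × 10^6 m³.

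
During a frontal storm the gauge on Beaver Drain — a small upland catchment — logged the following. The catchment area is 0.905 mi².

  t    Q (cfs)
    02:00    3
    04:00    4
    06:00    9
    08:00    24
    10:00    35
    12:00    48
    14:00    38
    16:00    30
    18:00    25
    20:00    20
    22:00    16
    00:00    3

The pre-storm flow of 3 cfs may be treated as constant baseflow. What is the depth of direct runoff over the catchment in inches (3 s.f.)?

d ≈ 0.750 in

Direct runoff: 0.0, 1.0, 6.0, 21.0, 32.0, 45.0, 35.0, 27.0, 22.0, 17.0, 13.0, 0.0 cfs; ΣQ_DR = 219.0 cfs.
V = ΣQ_DR · Δt = 219.0 × 7200 s = 1.577 × 10^6 ft³.
Over A = 0.905 mi², depth = V / A = 0.750 in.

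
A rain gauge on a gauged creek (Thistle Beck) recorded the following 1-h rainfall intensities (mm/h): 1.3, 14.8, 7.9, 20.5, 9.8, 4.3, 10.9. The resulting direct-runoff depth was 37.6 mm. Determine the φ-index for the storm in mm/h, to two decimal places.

φ ≈ 5.26 mm/h

Only the 5 blocks with intensity above φ contribute runoff: 14.8, 7.9, 20.5, 9.8, 10.9 mm/h.
Σ(I−φ)·Δt = d  ⇒  (14.8+7.9+20.5+9.8+10.9 − 5φ)·1 = 37.6
φ = (63.90 − 37.6/1) / 5 = 5.26 mm/h.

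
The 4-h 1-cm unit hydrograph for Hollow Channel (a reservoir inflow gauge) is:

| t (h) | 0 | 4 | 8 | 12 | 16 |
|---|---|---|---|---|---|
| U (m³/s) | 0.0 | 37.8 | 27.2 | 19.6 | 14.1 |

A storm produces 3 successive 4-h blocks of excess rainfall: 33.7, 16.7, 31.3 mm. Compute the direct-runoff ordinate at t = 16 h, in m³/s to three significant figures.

Q ≈ 165 m³/s

By discrete convolution, Q_j = Σ (P_i / 10 mm) · U_{j−i}.
At t = 16 h (j=4): Q = (33.7/10)·14.1 + (16.7/10)·19.6 + (31.3/10)·27.2 = 165 m³/s.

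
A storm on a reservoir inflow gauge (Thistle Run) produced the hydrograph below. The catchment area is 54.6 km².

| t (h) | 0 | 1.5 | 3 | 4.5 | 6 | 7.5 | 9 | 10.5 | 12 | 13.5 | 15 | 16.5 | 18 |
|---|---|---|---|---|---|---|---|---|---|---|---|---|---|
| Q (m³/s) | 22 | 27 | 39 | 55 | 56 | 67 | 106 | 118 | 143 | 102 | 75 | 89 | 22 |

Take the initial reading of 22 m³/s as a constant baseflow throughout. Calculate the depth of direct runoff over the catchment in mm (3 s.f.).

d ≈ 62.8 mm

Direct runoff: 0.0, 5.0, 17.0, 33.0, 34.0, 45.0, 84.0, 96.0, 121.0, 80.0, 53.0, 67.0, 0.0 m³/s; ΣQ_DR = 635.0 m³/s.
V = ΣQ_DR · Δt = 635.0 × 5400 s = 3.429 × 10^6 m³.
Over A = 54.6 km², depth = V / A = 62.8 mm.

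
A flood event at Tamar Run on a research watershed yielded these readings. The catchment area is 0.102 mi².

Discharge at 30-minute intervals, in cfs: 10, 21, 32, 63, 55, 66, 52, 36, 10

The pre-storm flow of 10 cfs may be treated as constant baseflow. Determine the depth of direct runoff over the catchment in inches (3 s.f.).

d ≈ 1.94 in

Direct runoff: 0.0, 11.0, 22.0, 53.0, 45.0, 56.0, 42.0, 26.0, 0.0 cfs; ΣQ_DR = 255.0 cfs.
V = ΣQ_DR · Δt = 255.0 × 1800 s = 4.590 × 10^5 ft³.
Over A = 0.102 mi², depth = V / A = 1.94 in.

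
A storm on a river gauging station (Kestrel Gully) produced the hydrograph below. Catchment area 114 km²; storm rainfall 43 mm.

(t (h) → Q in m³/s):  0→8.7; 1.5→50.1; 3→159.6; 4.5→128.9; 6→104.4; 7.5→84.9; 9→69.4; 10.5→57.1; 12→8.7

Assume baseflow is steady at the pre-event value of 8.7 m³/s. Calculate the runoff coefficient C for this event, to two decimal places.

C ≈ 0.65

ΣQ_DR = 593.5 m³/s; V = ΣQ_DR·Δt = 3.205 × 10^6 m³.
Runoff depth d = V / A = 28.11 mm.
C = d / P = 28.11 / 43 = 0.65.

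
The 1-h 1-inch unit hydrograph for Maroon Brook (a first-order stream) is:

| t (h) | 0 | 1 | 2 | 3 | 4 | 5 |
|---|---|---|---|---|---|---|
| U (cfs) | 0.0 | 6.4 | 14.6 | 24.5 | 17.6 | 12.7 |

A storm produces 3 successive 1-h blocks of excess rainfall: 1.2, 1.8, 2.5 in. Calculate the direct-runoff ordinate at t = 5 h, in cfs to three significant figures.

By discrete convolution, Q_j = Σ (P_i / 1 in) · U_{j−i}.
At t = 5 h (j=5): Q = (1.2/1)·12.7 + (1.8/1)·17.6 + (2.5/1)·24.5 = 108 cfs.

Q ≈ 108 cfs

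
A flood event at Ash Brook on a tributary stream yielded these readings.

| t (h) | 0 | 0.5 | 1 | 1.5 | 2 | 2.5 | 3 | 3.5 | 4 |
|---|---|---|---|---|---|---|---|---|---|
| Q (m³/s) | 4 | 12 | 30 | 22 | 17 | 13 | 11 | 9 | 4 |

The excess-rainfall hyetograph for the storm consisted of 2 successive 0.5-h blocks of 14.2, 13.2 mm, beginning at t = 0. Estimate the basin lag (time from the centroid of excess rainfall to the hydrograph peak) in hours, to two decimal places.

t_L ≈ 0.51 h

Centroid of excess rainfall: t_c = Σ P_i·t̄_i / ΣP_i = 0.4909 h (block centres at 0.25, 0.75 h).
Hydrograph peak occurs at t = 1 h, so basin lag t_L = 1 − 0.4909 = 0.51 h.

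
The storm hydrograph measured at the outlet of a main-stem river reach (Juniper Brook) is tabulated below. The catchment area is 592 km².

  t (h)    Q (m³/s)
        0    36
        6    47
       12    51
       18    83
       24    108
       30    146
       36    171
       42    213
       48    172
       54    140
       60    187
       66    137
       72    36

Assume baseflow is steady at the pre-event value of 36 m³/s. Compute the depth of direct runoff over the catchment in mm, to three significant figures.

d ≈ 38.6 mm

Direct runoff: 0.0, 11.0, 15.0, 47.0, 72.0, 110.0, 135.0, 177.0, 136.0, 104.0, 151.0, 101.0, 0.0 m³/s; ΣQ_DR = 1059 m³/s.
V = ΣQ_DR · Δt = 1059 × 21600 s = 2.287 × 10^7 m³.
Over A = 592 km², depth = V / A = 38.6 mm.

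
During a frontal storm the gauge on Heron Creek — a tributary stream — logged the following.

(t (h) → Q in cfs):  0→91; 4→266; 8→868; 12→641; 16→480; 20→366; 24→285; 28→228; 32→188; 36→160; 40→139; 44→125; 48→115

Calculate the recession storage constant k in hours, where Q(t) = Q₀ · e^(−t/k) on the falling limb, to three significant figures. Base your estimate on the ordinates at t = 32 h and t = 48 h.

k ≈ 32.6 h

On the falling limb, Q drops from 188 to 115 cfs between t = 32 h and t = 48 h (Δt = 16 h).
k = −Δt / ln(Q₂/Q₁) = −16 / ln(115/188) = 32.6 h.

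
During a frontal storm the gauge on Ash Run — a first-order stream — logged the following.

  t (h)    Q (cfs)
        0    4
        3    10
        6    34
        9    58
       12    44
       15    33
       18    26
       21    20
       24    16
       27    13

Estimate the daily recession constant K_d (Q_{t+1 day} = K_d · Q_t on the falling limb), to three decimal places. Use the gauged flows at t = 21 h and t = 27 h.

Between t = 21 h and t = 27 h the flow falls from 20 to 13 cfs over 2×3 h = 6 h.
Per-interval ratio K = (13/20)^(1/2) = 0.8062; K_d = K^(24/3) = 0.179.

K_d ≈ 0.179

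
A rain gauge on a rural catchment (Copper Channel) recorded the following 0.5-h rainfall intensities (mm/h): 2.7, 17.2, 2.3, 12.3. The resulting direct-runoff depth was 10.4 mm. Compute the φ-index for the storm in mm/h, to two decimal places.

Only the 2 blocks with intensity above φ contribute runoff: 17.2, 12.3 mm/h.
Σ(I−φ)·Δt = d  ⇒  (17.2+12.3 − 2φ)·0.5 = 10.4
φ = (29.50 − 10.4/0.5) / 2 = 4.35 mm/h.

φ ≈ 4.35 mm/h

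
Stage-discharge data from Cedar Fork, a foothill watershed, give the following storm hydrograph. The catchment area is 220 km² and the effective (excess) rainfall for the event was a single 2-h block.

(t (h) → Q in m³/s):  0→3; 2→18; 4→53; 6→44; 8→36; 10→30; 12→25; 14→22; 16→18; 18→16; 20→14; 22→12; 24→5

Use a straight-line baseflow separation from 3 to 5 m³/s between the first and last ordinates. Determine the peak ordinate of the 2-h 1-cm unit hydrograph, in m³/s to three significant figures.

Direct runoff: 0.00, 14.83, 49.67, 40.50, 32.33, 26.17, 21.00, 17.83, 13.67, 11.50, 9.33, 7.17, 0.00 m³/s; ΣQ_DR = 244.0 m³/s, peak = 49.67 m³/s.
Runoff depth d = ΣQ_DR·Δt / A = 244.0 × 7200 / (220 km²) = 7.985 mm.
The 1-cm UH is the DRH scaled by (10 mm)/d, so U_p = 49.67 × 10/7.985 = 62.2 m³/s.

U_p ≈ 62.2 m³/s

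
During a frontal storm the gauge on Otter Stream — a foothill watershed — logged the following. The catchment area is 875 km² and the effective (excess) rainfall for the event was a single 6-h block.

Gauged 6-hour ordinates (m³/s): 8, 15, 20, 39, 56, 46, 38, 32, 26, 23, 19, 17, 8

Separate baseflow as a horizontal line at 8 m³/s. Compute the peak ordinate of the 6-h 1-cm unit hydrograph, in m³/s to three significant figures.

U_p ≈ 80.0 m³/s

Direct runoff: 0.0, 7.0, 12.0, 31.0, 48.0, 38.0, 30.0, 24.0, 18.0, 15.0, 11.0, 9.0, 0.0 m³/s; ΣQ_DR = 243.0 m³/s, peak = 48.0 m³/s.
Runoff depth d = ΣQ_DR·Δt / A = 243.0 × 21600 / (875 km²) = 5.999 mm.
The 1-cm UH is the DRH scaled by (10 mm)/d, so U_p = 48.0 × 10/5.999 = 80.0 m³/s.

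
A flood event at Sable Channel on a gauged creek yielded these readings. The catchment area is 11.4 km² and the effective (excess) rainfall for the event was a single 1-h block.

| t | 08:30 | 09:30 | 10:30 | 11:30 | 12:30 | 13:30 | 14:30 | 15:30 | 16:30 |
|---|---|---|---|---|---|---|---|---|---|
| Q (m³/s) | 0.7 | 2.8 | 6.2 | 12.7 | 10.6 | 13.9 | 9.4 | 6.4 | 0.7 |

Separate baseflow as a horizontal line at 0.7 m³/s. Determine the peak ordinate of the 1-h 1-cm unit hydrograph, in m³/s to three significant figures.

U_p ≈ 7.32 m³/s

Direct runoff: 0.0, 2.1, 5.5, 12.0, 9.9, 13.2, 8.7, 5.7, 0.0 m³/s; ΣQ_DR = 57.10 m³/s, peak = 13.2 m³/s.
Runoff depth d = ΣQ_DR·Δt / A = 57.10 × 3600 / (11.4 km²) = 18.03 mm.
The 1-cm UH is the DRH scaled by (10 mm)/d, so U_p = 13.2 × 10/18.03 = 7.32 m³/s.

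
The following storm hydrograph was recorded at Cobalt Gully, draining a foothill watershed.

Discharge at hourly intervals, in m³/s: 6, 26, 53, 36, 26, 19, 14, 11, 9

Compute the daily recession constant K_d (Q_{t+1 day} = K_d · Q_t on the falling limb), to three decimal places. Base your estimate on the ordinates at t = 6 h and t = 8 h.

Between t = 6 h and t = 8 h the flow falls from 14 to 9 m³/s over 2×1 h = 2 h.
Per-interval ratio K = (9/14)^(1/2) = 0.8018; K_d = K^(24/1) = 0.005.

K_d ≈ 0.005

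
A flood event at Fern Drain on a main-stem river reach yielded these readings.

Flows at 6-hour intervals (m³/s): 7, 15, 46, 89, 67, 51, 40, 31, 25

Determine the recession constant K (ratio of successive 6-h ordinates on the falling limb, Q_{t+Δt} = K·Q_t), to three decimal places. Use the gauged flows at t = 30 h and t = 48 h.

K ≈ 0.788

Using the recession-limb readings at t = 30 h and t = 48 h: Q falls from 51 to 25 m³/s over 3 intervals.
K = (Q₂/Q₁)^(1/3) = (25/51)^(1/3) = 0.788.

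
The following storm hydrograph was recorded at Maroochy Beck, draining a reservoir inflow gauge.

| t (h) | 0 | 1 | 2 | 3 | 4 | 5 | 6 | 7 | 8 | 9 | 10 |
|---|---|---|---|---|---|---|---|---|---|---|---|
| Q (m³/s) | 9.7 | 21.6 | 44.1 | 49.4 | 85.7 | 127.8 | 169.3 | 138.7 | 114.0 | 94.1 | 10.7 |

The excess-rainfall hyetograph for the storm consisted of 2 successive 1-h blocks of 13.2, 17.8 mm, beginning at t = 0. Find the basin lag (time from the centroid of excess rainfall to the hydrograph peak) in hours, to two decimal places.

Centroid of excess rainfall: t_c = Σ P_i·t̄_i / ΣP_i = 1.0742 h (block centres at 0.5, 1.5 h).
Hydrograph peak occurs at t = 6 h, so basin lag t_L = 6 − 1.0742 = 4.93 h.

t_L ≈ 4.93 h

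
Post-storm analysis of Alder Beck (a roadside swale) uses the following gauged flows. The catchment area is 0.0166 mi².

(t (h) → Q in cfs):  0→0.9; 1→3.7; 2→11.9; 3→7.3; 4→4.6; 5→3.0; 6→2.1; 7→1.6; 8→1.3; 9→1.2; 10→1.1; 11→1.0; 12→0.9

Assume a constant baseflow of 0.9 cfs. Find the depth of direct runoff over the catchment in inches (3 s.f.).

d ≈ 2.70 in

Direct runoff: 0.0, 2.8, 11.0, 6.4, 3.7, 2.1, 1.2, 0.7, 0.4, 0.3, 0.2, 0.1, 0.0 cfs; ΣQ_DR = 28.90 cfs.
V = ΣQ_DR · Δt = 28.90 × 3600 s = 1.040 × 10^5 ft³.
Over A = 0.0166 mi², depth = V / A = 2.70 in.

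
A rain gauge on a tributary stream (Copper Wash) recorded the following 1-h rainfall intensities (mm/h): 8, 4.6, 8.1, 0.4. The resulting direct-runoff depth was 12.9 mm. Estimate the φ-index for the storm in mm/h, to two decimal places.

φ ≈ 2.60 mm/h

Only the 3 blocks with intensity above φ contribute runoff: 8, 4.6, 8.1 mm/h.
Σ(I−φ)·Δt = d  ⇒  (8+4.6+8.1 − 3φ)·1 = 12.9
φ = (20.70 − 12.9/1) / 3 = 2.60 mm/h.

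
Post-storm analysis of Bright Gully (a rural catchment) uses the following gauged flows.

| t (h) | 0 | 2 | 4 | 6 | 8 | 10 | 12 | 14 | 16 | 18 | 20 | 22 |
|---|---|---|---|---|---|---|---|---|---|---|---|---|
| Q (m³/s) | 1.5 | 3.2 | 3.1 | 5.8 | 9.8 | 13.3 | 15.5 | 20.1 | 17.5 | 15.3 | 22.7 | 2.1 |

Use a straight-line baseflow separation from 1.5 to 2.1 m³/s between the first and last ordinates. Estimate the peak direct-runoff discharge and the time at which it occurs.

Q_p = 20.65 m³/s at t = 20 h

Subtracting baseflow gives direct-runoff ordinates: 0.00, 1.65, 1.49, 4.14, 8.08, 11.53, 13.67, 18.22, 15.56, 13.31, 20.65, 0.00 m³/s.
The maximum is 20.65 m³/s, occurring at the reading for t = 20 h.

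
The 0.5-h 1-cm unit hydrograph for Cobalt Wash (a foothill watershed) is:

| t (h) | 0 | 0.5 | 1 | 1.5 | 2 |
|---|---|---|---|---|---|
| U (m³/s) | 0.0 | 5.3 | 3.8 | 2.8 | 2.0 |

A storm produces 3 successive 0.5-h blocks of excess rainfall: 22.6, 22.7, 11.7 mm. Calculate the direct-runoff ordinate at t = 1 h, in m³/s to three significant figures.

By discrete convolution, Q_j = Σ (P_i / 10 mm) · U_{j−i}.
At t = 1 h (j=2): Q = (22.6/10)·3.8 + (22.7/10)·5.3 + (11.7/10)·0.0 = 20.6 m³/s.

Q ≈ 20.6 m³/s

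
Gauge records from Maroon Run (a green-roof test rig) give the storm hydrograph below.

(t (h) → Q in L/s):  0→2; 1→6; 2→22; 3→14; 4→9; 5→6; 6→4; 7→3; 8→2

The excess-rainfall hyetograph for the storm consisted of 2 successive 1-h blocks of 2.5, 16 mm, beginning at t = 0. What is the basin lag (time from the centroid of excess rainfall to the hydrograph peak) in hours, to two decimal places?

t_L ≈ 0.64 h

Centroid of excess rainfall: t_c = Σ P_i·t̄_i / ΣP_i = 1.3649 h (block centres at 0.5, 1.5 h).
Hydrograph peak occurs at t = 2 h, so basin lag t_L = 2 − 1.3649 = 0.64 h.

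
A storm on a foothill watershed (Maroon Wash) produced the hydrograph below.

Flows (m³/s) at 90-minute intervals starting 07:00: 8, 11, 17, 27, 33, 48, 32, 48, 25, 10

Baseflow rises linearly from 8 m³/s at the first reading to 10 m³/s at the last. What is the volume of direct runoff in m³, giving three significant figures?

V ≈ 9.13 × 10^5 m³

Direct-runoff ordinates (Q − Q_b): 0.00, 2.78, 8.56, 18.33, 24.11, 38.89, 22.67, 38.44, 15.22, 0.00 m³/s.
ΣQ_DR = 169.0 m³/s.
With Δt = 1.5 h = 5400 s, V = ΣQ_DR · Δt = 169.0 × 5400 = 9.13 × 10^5 m³.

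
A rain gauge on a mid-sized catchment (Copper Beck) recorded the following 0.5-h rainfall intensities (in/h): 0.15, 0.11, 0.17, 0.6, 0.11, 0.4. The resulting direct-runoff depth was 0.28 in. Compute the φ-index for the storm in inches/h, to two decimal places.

Only the 2 blocks with intensity above φ contribute runoff: 0.6, 0.4 in/h.
Σ(I−φ)·Δt = d  ⇒  (0.6+0.4 − 2φ)·0.5 = 0.28
φ = (1.000 − 0.28/0.5) / 2 = 0.22 in/h.

φ ≈ 0.22 in/h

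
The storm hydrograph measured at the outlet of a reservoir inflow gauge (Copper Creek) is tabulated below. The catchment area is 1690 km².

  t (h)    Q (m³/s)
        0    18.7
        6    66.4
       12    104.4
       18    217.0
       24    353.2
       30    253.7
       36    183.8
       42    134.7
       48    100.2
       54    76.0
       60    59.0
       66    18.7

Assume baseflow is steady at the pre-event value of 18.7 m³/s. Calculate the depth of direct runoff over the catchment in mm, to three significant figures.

d ≈ 17.4 mm

Direct runoff: 0.0, 47.7, 85.7, 198.3, 334.5, 235.0, 165.1, 116.0, 81.5, 57.3, 40.3, 0.0 m³/s; ΣQ_DR = 1361 m³/s.
V = ΣQ_DR · Δt = 1361 × 21600 s = 2.941 × 10^7 m³.
Over A = 1690 km², depth = V / A = 17.4 mm.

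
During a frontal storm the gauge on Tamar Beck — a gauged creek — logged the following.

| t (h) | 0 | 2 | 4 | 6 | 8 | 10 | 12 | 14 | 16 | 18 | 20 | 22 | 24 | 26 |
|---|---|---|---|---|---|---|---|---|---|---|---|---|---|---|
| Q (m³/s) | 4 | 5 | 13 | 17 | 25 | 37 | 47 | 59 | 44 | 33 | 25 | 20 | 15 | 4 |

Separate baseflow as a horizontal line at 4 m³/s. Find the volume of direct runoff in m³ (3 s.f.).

V ≈ 2.10 × 10^6 m³

Direct-runoff ordinates (Q − Q_b): 0.0, 1.0, 9.0, 13.0, 21.0, 33.0, 43.0, 55.0, 40.0, 29.0, 21.0, 16.0, 11.0, 0.0 m³/s.
ΣQ_DR = 292.0 m³/s.
With Δt = 2 h = 7200 s, V = ΣQ_DR · Δt = 292.0 × 7200 = 2.10 × 10^6 m³.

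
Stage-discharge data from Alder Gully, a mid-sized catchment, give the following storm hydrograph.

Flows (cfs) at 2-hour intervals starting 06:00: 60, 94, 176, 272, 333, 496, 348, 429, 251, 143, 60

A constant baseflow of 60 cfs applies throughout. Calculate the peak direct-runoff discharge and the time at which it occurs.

Subtracting baseflow gives direct-runoff ordinates: 0.0, 34.0, 116.0, 212.0, 273.0, 436.0, 288.0, 369.0, 191.0, 83.0, 0.0 cfs.
The maximum is 436.0 cfs, occurring at the reading for t = 16:00.

Q_p = 436.0 cfs at t = 16:00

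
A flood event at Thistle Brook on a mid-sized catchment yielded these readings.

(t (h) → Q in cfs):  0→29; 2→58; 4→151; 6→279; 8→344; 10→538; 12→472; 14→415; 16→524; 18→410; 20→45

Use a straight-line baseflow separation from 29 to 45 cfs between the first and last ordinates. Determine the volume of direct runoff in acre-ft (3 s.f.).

Direct-runoff ordinates (Q − Q_b): 0.00, 27.40, 118.80, 245.20, 308.60, 501.00, 433.40, 374.80, 482.20, 366.60, 0.00 cfs.
ΣQ_DR = 2858 cfs.
With Δt = 2 h = 7200 s, V = ΣQ_DR · Δt = 2858 × 7200 = 2.06 × 10^7 ft³ = 472 acre-ft.

V ≈ 472 acre-ft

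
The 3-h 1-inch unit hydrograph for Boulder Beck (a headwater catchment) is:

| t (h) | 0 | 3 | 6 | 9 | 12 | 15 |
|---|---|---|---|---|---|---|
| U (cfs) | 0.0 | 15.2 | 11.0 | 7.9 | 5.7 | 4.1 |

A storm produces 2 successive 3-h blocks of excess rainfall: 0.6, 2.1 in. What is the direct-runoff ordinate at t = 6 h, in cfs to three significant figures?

By discrete convolution, Q_j = Σ (P_i / 1 in) · U_{j−i}.
At t = 6 h (j=2): Q = (0.6/1)·11.0 + (2.1/1)·15.2 = 38.5 cfs.

Q ≈ 38.5 cfs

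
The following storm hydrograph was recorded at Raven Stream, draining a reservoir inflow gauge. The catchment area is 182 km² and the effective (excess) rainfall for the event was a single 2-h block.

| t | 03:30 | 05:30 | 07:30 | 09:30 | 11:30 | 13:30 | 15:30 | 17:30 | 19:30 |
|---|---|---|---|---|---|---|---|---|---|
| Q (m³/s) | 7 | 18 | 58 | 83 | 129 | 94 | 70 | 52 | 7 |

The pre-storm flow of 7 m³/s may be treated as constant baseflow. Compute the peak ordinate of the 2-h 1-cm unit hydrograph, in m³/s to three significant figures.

U_p ≈ 67.8 m³/s

Direct runoff: 0.0, 11.0, 51.0, 76.0, 122.0, 87.0, 63.0, 45.0, 0.0 m³/s; ΣQ_DR = 455.0 m³/s, peak = 122.0 m³/s.
Runoff depth d = ΣQ_DR·Δt / A = 455.0 × 7200 / (182 km²) = 18.00 mm.
The 1-cm UH is the DRH scaled by (10 mm)/d, so U_p = 122.0 × 10/18.00 = 67.8 m³/s.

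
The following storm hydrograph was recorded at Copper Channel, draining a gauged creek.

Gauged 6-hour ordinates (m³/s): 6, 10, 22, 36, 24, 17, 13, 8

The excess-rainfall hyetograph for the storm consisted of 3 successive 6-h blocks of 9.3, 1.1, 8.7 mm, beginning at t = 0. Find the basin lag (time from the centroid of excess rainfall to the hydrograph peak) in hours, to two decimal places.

t_L ≈ 9.19 h

Centroid of excess rainfall: t_c = Σ P_i·t̄_i / ΣP_i = 8.8115 h (block centres at 3, 9, 15 h).
Hydrograph peak occurs at t = 18 h, so basin lag t_L = 18 − 8.8115 = 9.19 h.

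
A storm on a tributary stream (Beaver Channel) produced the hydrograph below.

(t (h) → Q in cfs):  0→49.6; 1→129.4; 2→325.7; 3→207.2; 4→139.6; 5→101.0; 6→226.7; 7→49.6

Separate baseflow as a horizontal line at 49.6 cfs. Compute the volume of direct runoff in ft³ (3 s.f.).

Direct-runoff ordinates (Q − Q_b): 0.0, 79.8, 276.1, 157.6, 90.0, 51.4, 177.1, 0.0 cfs.
ΣQ_DR = 832.0 cfs.
With Δt = 1 h = 3600 s, V = ΣQ_DR · Δt = 832.0 × 3600 = 3.00 × 10^6 ft³.

V ≈ 3.00 × 10^6 ft³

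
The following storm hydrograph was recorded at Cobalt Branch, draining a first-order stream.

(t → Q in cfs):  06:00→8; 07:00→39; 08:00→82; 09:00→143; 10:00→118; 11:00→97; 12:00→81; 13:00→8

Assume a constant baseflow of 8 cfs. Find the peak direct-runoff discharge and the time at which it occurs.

Subtracting baseflow gives direct-runoff ordinates: 0.0, 31.0, 74.0, 135.0, 110.0, 89.0, 73.0, 0.0 cfs.
The maximum is 135.0 cfs, occurring at the reading for t = 09:00.

Q_p = 135.0 cfs at t = 09:00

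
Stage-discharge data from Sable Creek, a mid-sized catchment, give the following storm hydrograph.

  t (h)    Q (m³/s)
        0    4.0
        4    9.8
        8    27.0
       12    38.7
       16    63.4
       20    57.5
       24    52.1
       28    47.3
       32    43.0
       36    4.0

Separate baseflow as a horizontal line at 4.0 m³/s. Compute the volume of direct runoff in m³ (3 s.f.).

V ≈ 4.42 × 10^6 m³

Direct-runoff ordinates (Q − Q_b): 0.0, 5.8, 23.0, 34.7, 59.4, 53.5, 48.1, 43.3, 39.0, 0.0 m³/s.
ΣQ_DR = 306.8 m³/s.
With Δt = 4 h = 14400 s, V = ΣQ_DR · Δt = 306.8 × 14400 = 4.42 × 10^6 m³.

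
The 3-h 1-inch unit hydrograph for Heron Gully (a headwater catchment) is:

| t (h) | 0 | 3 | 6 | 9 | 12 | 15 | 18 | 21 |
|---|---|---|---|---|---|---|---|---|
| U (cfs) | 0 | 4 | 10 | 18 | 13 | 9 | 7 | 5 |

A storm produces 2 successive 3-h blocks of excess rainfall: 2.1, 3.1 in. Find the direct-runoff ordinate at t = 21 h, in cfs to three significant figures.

Q ≈ 32.2 cfs

By discrete convolution, Q_j = Σ (P_i / 1 in) · U_{j−i}.
At t = 21 h (j=7): Q = (2.1/1)·5 + (3.1/1)·7 = 32.2 cfs.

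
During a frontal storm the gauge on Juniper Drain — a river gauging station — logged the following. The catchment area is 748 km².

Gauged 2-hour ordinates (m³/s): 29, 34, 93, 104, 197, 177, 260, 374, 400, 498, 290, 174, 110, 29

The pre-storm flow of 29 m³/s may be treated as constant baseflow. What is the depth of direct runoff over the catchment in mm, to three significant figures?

d ≈ 22.7 mm

Direct runoff: 0.0, 5.0, 64.0, 75.0, 168.0, 148.0, 231.0, 345.0, 371.0, 469.0, 261.0, 145.0, 81.0, 0.0 m³/s; ΣQ_DR = 2363 m³/s.
V = ΣQ_DR · Δt = 2363 × 7200 s = 1.701 × 10^7 m³.
Over A = 748 km², depth = V / A = 22.7 mm.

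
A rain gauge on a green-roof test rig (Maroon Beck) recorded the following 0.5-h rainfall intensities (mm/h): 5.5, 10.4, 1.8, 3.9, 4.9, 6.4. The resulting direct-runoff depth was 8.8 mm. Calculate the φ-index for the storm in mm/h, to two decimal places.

φ ≈ 2.70 mm/h

Only the 5 blocks with intensity above φ contribute runoff: 5.5, 10.4, 3.9, 4.9, 6.4 mm/h.
Σ(I−φ)·Δt = d  ⇒  (5.5+10.4+3.9+4.9+6.4 − 5φ)·0.5 = 8.8
φ = (31.10 − 8.8/0.5) / 5 = 2.70 mm/h.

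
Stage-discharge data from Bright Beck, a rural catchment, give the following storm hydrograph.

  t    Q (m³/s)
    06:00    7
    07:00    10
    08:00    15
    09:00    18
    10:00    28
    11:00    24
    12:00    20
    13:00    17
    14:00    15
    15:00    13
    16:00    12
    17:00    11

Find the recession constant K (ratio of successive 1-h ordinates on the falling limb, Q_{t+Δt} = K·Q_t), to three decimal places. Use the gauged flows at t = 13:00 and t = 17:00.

Using the recession-limb readings at t = 13:00 and t = 17:00: Q falls from 17 to 11 m³/s over 4 intervals.
K = (Q₂/Q₁)^(1/4) = (11/17)^(1/4) = 0.897.

K ≈ 0.897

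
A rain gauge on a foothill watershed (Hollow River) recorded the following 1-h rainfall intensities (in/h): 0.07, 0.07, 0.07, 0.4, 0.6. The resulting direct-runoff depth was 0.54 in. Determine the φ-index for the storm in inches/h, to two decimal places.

Only the 2 blocks with intensity above φ contribute runoff: 0.4, 0.6 in/h.
Σ(I−φ)·Δt = d  ⇒  (0.4+0.6 − 2φ)·1 = 0.54
φ = (1.000 − 0.54/1) / 2 = 0.23 in/h.

φ ≈ 0.23 in/h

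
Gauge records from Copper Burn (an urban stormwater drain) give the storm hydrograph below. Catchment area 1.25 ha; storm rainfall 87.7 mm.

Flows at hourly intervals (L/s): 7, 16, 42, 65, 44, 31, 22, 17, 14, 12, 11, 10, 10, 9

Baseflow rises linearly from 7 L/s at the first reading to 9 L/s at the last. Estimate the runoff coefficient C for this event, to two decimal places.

C ≈ 0.65

ΣQ_DR = 198.0 L/s; V = ΣQ_DR·Δt = 7.128 × 10^5 L.
Runoff depth d = V / A = 57.02 mm.
C = d / P = 57.02 / 87.7 = 0.65.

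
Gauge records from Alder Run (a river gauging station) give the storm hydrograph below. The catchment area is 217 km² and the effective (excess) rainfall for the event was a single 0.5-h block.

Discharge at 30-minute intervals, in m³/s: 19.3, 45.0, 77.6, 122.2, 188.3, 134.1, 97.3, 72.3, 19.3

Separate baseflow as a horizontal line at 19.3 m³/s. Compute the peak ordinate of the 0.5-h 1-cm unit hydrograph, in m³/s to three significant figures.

Direct runoff: 0.0, 25.7, 58.3, 102.9, 169.0, 114.8, 78.0, 53.0, 0.0 m³/s; ΣQ_DR = 601.7 m³/s, peak = 169.0 m³/s.
Runoff depth d = ΣQ_DR·Δt / A = 601.7 × 1800 / (217 km²) = 4.991 mm.
The 1-cm UH is the DRH scaled by (10 mm)/d, so U_p = 169.0 × 10/4.991 = 339 m³/s.

U_p ≈ 339 m³/s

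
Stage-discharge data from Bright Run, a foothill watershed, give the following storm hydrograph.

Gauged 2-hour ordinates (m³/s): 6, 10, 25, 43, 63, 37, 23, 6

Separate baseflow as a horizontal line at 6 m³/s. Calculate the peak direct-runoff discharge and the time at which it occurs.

Subtracting baseflow gives direct-runoff ordinates: 0.0, 4.0, 19.0, 37.0, 57.0, 31.0, 17.0, 0.0 m³/s.
The maximum is 57.0 m³/s, occurring at the reading for t = 8 h.

Q_p = 57.0 m³/s at t = 8 h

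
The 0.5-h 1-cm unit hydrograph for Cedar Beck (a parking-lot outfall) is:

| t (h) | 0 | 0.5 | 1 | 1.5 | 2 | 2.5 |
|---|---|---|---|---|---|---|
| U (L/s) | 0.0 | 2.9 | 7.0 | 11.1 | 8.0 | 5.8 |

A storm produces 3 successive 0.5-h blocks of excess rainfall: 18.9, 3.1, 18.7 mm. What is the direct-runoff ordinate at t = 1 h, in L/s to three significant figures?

By discrete convolution, Q_j = Σ (P_i / 10 mm) · U_{j−i}.
At t = 1 h (j=2): Q = (18.9/10)·7.0 + (3.1/10)·2.9 + (18.7/10)·0.0 = 14.1 L/s.

Q ≈ 14.1 L/s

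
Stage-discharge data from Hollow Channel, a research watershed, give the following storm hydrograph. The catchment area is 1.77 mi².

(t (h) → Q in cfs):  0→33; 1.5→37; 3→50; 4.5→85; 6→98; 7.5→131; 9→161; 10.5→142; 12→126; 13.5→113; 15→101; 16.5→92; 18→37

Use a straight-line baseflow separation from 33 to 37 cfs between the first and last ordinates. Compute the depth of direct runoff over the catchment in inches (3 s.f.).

Direct runoff: 0.00, 3.67, 16.33, 51.00, 63.67, 96.33, 126.00, 106.67, 90.33, 77.00, 64.67, 55.33, 0.00 cfs; ΣQ_DR = 751.0 cfs.
V = ΣQ_DR · Δt = 751.0 × 5400 s = 4.055 × 10^6 ft³.
Over A = 1.77 mi², depth = V / A = 0.986 in.

d ≈ 0.986 in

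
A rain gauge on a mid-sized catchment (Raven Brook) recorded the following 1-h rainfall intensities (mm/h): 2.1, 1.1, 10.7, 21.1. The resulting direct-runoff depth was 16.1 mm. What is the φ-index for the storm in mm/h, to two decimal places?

Only the 2 blocks with intensity above φ contribute runoff: 10.7, 21.1 mm/h.
Σ(I−φ)·Δt = d  ⇒  (10.7+21.1 − 2φ)·1 = 16.1
φ = (31.80 − 16.1/1) / 2 = 7.85 mm/h.

φ ≈ 7.85 mm/h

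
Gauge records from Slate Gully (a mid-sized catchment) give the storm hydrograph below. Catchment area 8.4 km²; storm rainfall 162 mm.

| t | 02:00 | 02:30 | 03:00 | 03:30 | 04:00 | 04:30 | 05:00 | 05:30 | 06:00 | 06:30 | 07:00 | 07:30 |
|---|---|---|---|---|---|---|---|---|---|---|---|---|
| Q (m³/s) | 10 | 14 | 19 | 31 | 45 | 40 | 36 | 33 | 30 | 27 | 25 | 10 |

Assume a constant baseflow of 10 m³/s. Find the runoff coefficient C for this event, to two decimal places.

ΣQ_DR = 200.0 m³/s; V = ΣQ_DR·Δt = 3.600 × 10^5 m³.
Runoff depth d = V / A = 42.86 mm.
C = d / P = 42.86 / 162 = 0.26.

C ≈ 0.26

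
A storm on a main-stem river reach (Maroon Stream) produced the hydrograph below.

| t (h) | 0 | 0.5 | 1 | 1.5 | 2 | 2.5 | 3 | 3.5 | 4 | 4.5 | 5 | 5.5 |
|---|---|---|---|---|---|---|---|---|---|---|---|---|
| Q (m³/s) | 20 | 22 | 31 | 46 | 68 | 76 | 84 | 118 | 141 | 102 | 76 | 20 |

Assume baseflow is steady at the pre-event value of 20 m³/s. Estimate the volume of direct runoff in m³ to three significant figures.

V ≈ 1.02 × 10^6 m³

Direct-runoff ordinates (Q − Q_b): 0.0, 2.0, 11.0, 26.0, 48.0, 56.0, 64.0, 98.0, 121.0, 82.0, 56.0, 0.0 m³/s.
ΣQ_DR = 564.0 m³/s.
With Δt = 0.5 h = 1800 s, V = ΣQ_DR · Δt = 564.0 × 1800 = 1.02 × 10^6 m³.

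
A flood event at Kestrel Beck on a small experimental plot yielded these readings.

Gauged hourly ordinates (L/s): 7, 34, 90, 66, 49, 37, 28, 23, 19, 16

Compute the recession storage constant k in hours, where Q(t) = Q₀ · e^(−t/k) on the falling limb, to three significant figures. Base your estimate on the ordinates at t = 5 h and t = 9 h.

k ≈ 4.77 h

On the falling limb, Q drops from 37 to 16 L/s between t = 5 h and t = 9 h (Δt = 4 h).
k = −Δt / ln(Q₂/Q₁) = −4 / ln(16/37) = 4.77 h.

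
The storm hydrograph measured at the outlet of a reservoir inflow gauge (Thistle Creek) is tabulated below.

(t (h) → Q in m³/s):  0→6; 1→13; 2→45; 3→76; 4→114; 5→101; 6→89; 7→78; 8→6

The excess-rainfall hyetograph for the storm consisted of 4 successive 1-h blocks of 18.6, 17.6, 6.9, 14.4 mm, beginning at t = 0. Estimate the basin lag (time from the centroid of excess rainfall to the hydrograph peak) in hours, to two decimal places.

t_L ≈ 2.20 h

Centroid of excess rainfall: t_c = Σ P_i·t̄_i / ΣP_i = 1.7974 h (block centres at 0.5, 1.5, 2.5, 3.5 h).
Hydrograph peak occurs at t = 4 h, so basin lag t_L = 4 − 1.7974 = 2.20 h.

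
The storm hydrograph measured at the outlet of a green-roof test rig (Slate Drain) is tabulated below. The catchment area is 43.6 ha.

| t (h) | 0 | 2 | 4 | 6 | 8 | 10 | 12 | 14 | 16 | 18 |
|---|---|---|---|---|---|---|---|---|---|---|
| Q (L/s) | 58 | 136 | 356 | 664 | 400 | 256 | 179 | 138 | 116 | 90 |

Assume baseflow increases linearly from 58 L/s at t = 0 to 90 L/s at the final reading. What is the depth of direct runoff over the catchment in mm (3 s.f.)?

d ≈ 27.3 mm

Direct runoff: 0.00, 74.44, 290.89, 595.33, 327.78, 180.22, 99.67, 55.11, 29.56, 0.00 L/s; ΣQ_DR = 1653 L/s.
V = ΣQ_DR · Δt = 1653 × 7200 s = 1.190 × 10^7 L.
Over A = 43.6 ha, depth = V / A = 27.3 mm.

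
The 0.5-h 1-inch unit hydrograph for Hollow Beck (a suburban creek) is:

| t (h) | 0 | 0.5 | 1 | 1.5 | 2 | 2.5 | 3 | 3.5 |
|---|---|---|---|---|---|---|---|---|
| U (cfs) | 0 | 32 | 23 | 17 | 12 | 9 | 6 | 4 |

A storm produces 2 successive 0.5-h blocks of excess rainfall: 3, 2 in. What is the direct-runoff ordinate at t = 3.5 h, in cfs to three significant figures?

Q ≈ 24.0 cfs

By discrete convolution, Q_j = Σ (P_i / 1 in) · U_{j−i}.
At t = 3.5 h (j=7): Q = (3/1)·4 + (2/1)·6 = 24.0 cfs.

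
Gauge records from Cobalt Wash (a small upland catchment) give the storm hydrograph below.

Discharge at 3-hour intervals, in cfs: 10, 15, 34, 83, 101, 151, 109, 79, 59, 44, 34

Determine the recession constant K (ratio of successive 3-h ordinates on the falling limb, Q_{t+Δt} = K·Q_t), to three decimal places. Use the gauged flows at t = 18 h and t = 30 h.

K ≈ 0.747

Using the recession-limb readings at t = 18 h and t = 30 h: Q falls from 109 to 34 cfs over 4 intervals.
K = (Q₂/Q₁)^(1/4) = (34/109)^(1/4) = 0.747.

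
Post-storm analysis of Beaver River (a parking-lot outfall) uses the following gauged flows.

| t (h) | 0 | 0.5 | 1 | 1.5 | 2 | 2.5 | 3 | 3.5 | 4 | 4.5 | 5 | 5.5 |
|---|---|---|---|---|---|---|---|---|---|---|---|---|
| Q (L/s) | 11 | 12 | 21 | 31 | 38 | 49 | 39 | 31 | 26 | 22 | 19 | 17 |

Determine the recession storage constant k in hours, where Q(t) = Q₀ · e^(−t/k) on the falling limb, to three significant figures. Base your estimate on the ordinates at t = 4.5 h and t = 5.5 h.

k ≈ 3.88 h

On the falling limb, Q drops from 22 to 17 L/s between t = 4.5 h and t = 5.5 h (Δt = 1 h).
k = −Δt / ln(Q₂/Q₁) = −1 / ln(17/22) = 3.88 h.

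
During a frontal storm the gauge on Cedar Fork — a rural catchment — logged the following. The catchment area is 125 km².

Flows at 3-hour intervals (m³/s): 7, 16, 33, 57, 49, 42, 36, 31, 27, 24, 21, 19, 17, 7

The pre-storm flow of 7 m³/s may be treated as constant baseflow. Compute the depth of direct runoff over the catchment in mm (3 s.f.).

d ≈ 24.9 mm

Direct runoff: 0.0, 9.0, 26.0, 50.0, 42.0, 35.0, 29.0, 24.0, 20.0, 17.0, 14.0, 12.0, 10.0, 0.0 m³/s; ΣQ_DR = 288.0 m³/s.
V = ΣQ_DR · Δt = 288.0 × 10800 s = 3.110 × 10^6 m³.
Over A = 125 km², depth = V / A = 24.9 mm.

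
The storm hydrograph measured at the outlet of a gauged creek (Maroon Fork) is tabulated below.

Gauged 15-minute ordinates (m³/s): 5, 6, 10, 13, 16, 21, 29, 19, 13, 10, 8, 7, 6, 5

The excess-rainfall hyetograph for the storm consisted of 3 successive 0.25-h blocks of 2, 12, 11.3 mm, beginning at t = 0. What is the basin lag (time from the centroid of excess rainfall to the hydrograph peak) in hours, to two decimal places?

Centroid of excess rainfall: t_c = Σ P_i·t̄_i / ΣP_i = 0.4669 h (block centres at 0.125, 0.375, 0.625 h).
Hydrograph peak occurs at t = 1.5 h, so basin lag t_L = 1.5 − 0.4669 = 1.03 h.

t_L ≈ 1.03 h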